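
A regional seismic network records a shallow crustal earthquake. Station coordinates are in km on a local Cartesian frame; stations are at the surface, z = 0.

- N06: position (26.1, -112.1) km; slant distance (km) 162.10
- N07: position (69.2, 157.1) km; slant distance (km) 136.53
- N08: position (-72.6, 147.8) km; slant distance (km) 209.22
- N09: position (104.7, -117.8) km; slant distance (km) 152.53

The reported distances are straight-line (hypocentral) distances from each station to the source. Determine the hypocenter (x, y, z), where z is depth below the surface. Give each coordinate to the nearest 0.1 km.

Each station gives a sphere (x−x_i)² + (y−y_i)² + z² = d_i² (stations at z=0).
Subtracting the N06 sphere from N07 and N08: z² cancels, leaving linear equations in x and y:
86.2 x + 538.4 y = 23857.40
-197.4 x + 519.8 y = -3628.62
Solving: x ≈ 95.010, y ≈ 29.100 km (keep extra digits for the depth step; rounded: 95.0, 29.1).
Then from the N06 sphere: z² = 162.10² − (x − 26.1)² − (y + 112.1)² with x = 95.010, y = 29.100, so z ≈ 39.880 ≈ 39.9 km.

x ≈ 95.0 km, y ≈ 29.1 km, depth ≈ 39.9 km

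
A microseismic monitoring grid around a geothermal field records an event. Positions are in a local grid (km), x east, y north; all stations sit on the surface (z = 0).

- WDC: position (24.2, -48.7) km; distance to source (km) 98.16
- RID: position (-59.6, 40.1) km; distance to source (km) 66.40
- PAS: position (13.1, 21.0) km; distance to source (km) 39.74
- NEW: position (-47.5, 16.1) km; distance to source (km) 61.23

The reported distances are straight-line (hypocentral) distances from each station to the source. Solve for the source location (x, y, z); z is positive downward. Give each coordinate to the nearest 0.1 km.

Each station gives a sphere (x−x_i)² + (y−y_i)² + z² = d_i² (stations at z=0).
Subtracting the WDC sphere from RID and PAS: z² cancels, leaving linear equations in x and y:
-167.6 x + 177.6 y = 7429.27
-22.2 x + 139.4 y = 5711.40
Solving: x ≈ -1.097, y ≈ 40.797 km (keep extra digits for the depth step; rounded: -1.1, 40.8).
Then from the WDC sphere: z² = 98.16² − (x − 24.2)² − (y + 48.7)² with x = -1.097, y = 40.797, so z ≈ 31.396 ≈ 31.4 km.

x ≈ -1.1 km, y ≈ 40.8 km, depth ≈ 31.4 km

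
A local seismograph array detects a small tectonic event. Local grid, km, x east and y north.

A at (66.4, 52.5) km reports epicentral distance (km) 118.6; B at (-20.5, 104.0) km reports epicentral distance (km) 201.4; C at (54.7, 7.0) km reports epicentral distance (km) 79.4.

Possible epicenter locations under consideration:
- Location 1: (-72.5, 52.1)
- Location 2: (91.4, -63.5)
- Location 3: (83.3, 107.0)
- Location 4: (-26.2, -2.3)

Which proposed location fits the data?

Location 2

For each candidate, compare |candidate − station| to the reported distance:
Location 1: residuals A 20.3, B 127.9, C 55.6 → max 127.9 km
Location 2: residuals A 0.1, B 0.0, C 0.1 → max 0.1 km
Location 3: residuals A 61.5, B 97.6, C 24.6 → max 97.6 km
Location 4: residuals A 11.0, B 94.9, C 2.0 → max 94.9 km
Only Location 2 has all residuals ≈ 0.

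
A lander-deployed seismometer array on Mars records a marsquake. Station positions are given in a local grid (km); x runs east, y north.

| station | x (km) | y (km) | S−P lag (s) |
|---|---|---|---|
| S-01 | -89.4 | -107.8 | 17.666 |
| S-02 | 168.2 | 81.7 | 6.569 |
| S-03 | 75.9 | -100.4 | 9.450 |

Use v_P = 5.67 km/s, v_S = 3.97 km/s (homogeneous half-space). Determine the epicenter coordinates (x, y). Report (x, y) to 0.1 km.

Distance from S−P lag: d = Δt · v_P v_S / (v_P − v_S) = Δt · (5.67·3.97)/(5.67−3.97) ≈ 13.2411·Δt.
So d_S-01 = 233.92, d_S-02 = 86.98, d_S-03 = 125.13 km.
Circle about each station: (x + 89.4)² + (y + 107.8)² = 233.92²; (x − 168.2)² + (y − 81.7)² = 86.98²; (x − 75.9)² + (y + 100.4)² = 125.13².
Subtracting the S-01 equation from the S-02 and S-03 equations removes the quadratic terms:
515.2 x + 379.0 y = 62505.98
330.6 x + 14.8 y = 35288.82
Solving the 2×2 system: x ≈ 105.8, y ≈ 21.1 km.
Check against S-01 (with the unrounded x, y): √((x + 89.4)²+(y + 107.8)²) = 233.92 ≈ 233.92 km. ✓

105.8 km east, 21.1 km north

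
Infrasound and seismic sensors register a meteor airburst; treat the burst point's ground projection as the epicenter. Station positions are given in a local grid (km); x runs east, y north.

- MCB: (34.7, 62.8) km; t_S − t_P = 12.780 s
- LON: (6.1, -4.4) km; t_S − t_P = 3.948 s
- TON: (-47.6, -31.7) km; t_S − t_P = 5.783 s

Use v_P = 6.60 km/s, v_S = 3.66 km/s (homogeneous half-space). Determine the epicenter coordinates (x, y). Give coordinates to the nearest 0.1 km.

x ≈ -0.3 km, y ≈ -36.2 km

Distance from S−P lag: d = Δt · v_P v_S / (v_P − v_S) = Δt · (6.60·3.66)/(6.60−3.66) ≈ 8.2163·Δt.
So d_MCB = 105.00, d_LON = 32.44, d_TON = 47.52 km.
Circle about each station: (x − 34.7)² + (y − 62.8)² = 105.00²; (x − 6.1)² + (y + 4.4)² = 32.44²; (x + 47.6)² + (y + 31.7)² = 47.52².
Subtracting the MCB equation from the LON and TON equations removes the quadratic terms:
-57.2 x − 134.4 y = 4881.29
-164.6 x − 189.0 y = 6889.57
Solving the 2×2 system: x ≈ -0.3, y ≈ -36.2 km.
Check against MCB (with the unrounded x, y): √((x − 34.7)²+(y − 62.8)²) = 105.00 ≈ 105.00 km. ✓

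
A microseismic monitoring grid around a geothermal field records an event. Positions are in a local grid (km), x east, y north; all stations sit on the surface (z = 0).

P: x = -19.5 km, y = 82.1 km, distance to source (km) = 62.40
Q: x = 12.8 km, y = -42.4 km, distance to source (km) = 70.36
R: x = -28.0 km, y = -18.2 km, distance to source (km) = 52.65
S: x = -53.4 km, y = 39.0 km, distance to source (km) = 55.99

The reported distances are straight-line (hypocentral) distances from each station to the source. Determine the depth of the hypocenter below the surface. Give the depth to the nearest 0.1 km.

16.2 km

Each station gives a sphere (x−x_i)² + (y−y_i)² + z² = d_i² (stations at z=0).
Subtracting the P sphere from Q and R: z² cancels, leaving linear equations in x and y:
64.6 x − 249.0 y = -6215.83
-17.0 x − 200.6 y = -4883.68
Solving: x ≈ -1.795, y ≈ 24.497 km (keep extra digits for the depth step; rounded: -1.8, 24.5).
Then from the P sphere: z² = 62.40² − (x + 19.5)² − (y − 82.1)² with x = -1.795, y = 24.497, so z ≈ 16.192 ≈ 16.2 km.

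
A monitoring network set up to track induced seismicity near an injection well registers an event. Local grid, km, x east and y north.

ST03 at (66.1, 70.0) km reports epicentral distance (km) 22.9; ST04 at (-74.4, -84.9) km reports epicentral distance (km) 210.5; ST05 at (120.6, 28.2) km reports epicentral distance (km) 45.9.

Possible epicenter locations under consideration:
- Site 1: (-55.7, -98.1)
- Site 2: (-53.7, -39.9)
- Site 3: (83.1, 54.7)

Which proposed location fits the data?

Site 3

For each candidate, compare |candidate − station| to the reported distance:
Site 1: residuals ST03 184.7, ST04 187.6, ST05 171.0 → max 187.6 km
Site 2: residuals ST03 139.7, ST04 161.0, ST05 141.2 → max 161.0 km
Site 3: residuals ST03 0.0, ST04 0.0, ST05 0.0 → max 0.0 km
Only Site 3 has all residuals ≈ 0.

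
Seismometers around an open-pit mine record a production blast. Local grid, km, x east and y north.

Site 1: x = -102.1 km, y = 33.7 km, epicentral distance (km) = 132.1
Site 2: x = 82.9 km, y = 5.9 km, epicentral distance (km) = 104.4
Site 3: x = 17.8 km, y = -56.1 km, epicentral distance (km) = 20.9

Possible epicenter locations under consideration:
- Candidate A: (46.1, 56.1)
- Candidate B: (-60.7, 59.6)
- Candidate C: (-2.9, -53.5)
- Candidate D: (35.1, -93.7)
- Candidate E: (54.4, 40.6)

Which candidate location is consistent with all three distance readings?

For each candidate, compare |candidate − station| to the reported distance:
Candidate A: residuals Site 1 17.8, Site 2 42.2, Site 3 94.8 → max 94.8 km
Candidate B: residuals Site 1 83.3, Site 2 48.9, Site 3 118.9 → max 118.9 km
Candidate C: residuals Site 1 0.0, Site 2 0.0, Site 3 0.0 → max 0.0 km
Candidate D: residuals Site 1 55.1, Site 2 6.1, Site 3 20.5 → max 55.1 km
Candidate E: residuals Site 1 24.6, Site 2 59.5, Site 3 82.5 → max 82.5 km
Only Candidate C has all residuals ≈ 0.

Candidate C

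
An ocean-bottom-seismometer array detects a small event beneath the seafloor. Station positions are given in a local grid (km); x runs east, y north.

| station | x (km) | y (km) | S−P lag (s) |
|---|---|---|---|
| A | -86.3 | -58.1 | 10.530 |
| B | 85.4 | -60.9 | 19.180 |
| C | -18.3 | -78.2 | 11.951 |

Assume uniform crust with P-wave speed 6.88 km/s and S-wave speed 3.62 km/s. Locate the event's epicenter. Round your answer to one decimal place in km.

Distance from S−P lag: d = Δt · v_P v_S / (v_P − v_S) = Δt · (6.88·3.62)/(6.88−3.62) ≈ 7.6398·Δt.
So d_A = 80.45, d_B = 146.53, d_C = 91.30 km.
Circle about each station: (x + 86.3)² + (y + 58.1)² = 80.45²; (x − 85.4)² + (y + 60.9)² = 146.53²; (x + 18.3)² + (y + 78.2)² = 91.30².
Subtracting the A equation from the B and C equations removes the quadratic terms:
343.4 x − 5.6 y = -14820.17
136.0 x − 40.2 y = -6236.66
Solving the 2×2 system: x ≈ -43.0, y ≈ 9.7 km.

(-43.0, 9.7)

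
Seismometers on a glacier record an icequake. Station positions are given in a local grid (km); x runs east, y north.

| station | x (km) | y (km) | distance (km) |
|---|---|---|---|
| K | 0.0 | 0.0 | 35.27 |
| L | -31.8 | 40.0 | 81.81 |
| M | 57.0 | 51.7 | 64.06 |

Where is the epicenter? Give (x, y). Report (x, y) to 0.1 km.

Circle about each station: x² + y² = 35.27²; (x + 31.8)² + (y − 40.0)² = 81.81²; (x − 57.0)² + (y − 51.7)² = 64.06².
Subtracting the K equation from the L and M equations removes the quadratic terms:
-63.6 x + 80.0 y = -2837.66
114.0 x + 103.4 y = 3062.18
Solving the 2×2 system: x ≈ 34.3, y ≈ -8.2 km.

34.3 km east, -8.2 km north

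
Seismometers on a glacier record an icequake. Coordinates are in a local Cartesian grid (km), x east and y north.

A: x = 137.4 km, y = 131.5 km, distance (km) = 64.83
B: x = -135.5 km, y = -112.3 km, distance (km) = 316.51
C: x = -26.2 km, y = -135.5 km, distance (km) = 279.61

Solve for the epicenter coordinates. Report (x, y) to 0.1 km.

Circle about each station: (x − 137.4)² + (y − 131.5)² = 64.83²; (x + 135.5)² + (y + 112.3)² = 316.51²; (x + 26.2)² + (y + 135.5)² = 279.61².
Subtracting the A equation from the B and C equations removes the quadratic terms:
-545.8 x − 487.6 y = -101175.12
-327.2 x − 534.0 y = -91103.14
Solving the 2×2 system: x ≈ 72.8, y ≈ 126.0 km.
Check against A (with the unrounded x, y): √((x − 137.4)²+(y − 131.5)²) = 64.82 ≈ 64.83 km. ✓

72.8 km east, 126.0 km north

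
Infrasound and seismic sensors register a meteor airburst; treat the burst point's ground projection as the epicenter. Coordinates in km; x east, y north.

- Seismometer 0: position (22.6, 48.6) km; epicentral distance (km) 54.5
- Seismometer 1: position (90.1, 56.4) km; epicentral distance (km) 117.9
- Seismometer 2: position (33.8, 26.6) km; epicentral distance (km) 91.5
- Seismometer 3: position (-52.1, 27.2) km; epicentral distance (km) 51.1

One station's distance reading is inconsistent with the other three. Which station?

Seismometer 2

Solve using three stations at a time. Using Seismometer 0, Seismometer 1, Seismometer 3 (subtract circle equations pairwise → linear system) gives (x, y) ≈ (-26.8, 71.7).
Distances from that point to each station vs reported:
  Seismometer 0: calculated 54.6 vs reported 54.5 → residual 0.1 km
  Seismometer 1: calculated 117.9 vs reported 117.9 → residual 0.0 km
  Seismometer 2: calculated 75.6 vs reported 91.5 → residual 15.9 km
  Seismometer 3: calculated 51.2 vs reported 51.1 → residual 0.1 km
Seismometer 0, Seismometer 1, Seismometer 3 are mutually consistent (residuals ≈ 0); Seismometer 2 is off by 15.9 km.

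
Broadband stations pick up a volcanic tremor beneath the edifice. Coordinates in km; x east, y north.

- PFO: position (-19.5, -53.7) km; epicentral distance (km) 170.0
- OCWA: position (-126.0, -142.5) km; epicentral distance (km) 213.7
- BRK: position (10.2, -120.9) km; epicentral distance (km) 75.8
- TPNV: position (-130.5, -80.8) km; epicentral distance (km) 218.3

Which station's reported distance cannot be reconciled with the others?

PFO

Solve using three stations at a time. Using OCWA, BRK, TPNV (subtract circle equations pairwise → linear system) gives (x, y) ≈ (85.6, -112.2).
Distances from that point to each station vs reported:
  PFO: calculated 120.2 vs reported 170.0 → residual 49.8 km
  OCWA: calculated 213.7 vs reported 213.7 → residual 0.0 km
  BRK: calculated 75.9 vs reported 75.8 → residual 0.1 km
  TPNV: calculated 218.3 vs reported 218.3 → residual 0.0 km
OCWA, BRK, TPNV are mutually consistent (residuals ≈ 0); PFO is off by 49.8 km.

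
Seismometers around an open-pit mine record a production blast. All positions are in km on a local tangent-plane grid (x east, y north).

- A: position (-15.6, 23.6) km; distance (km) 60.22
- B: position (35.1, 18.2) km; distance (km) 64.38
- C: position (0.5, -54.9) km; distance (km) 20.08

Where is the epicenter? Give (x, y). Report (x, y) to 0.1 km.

-1.3 km east, -34.9 km north

Circle about each station: (x + 15.6)² + (y − 23.6)² = 60.22²; (x − 35.1)² + (y − 18.2)² = 64.38²; (x − 0.5)² + (y + 54.9)² = 20.08².
Subtracting the A equation from the B and C equations removes the quadratic terms:
101.4 x − 10.8 y = 244.59
32.2 x − 157.0 y = 5437.18
Solving the 2×2 system: x ≈ -1.3, y ≈ -34.9 km.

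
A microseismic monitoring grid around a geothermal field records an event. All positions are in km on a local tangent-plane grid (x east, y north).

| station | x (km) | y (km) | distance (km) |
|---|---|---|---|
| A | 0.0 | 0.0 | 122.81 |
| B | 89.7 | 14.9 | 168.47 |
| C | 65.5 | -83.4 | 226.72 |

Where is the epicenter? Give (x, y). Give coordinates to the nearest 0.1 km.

x ≈ -46.9 km, y ≈ 113.5 km

Circle about each station: x² + y² = 122.81²; (x − 89.7)² + (y − 14.9)² = 168.47²; (x − 65.5)² + (y + 83.4)² = 226.72².
Subtracting pairs of circle equations eliminates x²+y² and gives linear equations (the radical axes):
179.4 x + 29.8 y = -5031.74
131.0 x − 166.8 y = -25073.85
Solving the 2×2 system: x ≈ -46.9, y ≈ 113.5 km.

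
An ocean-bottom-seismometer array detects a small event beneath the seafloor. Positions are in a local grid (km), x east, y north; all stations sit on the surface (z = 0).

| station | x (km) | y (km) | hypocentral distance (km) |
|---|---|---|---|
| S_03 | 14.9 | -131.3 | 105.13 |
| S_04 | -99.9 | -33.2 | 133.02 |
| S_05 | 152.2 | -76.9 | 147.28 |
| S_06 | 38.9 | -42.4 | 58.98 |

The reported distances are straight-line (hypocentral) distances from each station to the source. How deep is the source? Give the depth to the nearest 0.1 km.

depth ≈ 56.0 km

Each station gives a sphere (x−x_i)² + (y−y_i)² + z² = d_i² (stations at z=0).
Subtracting the S_03 sphere from S_04 and S_05: z² cancels, leaving linear equations in x and y:
-229.6 x + 196.2 y = -13021.45
274.6 x + 108.8 y = 977.67
Solving: x ≈ 20.398, y ≈ -42.497 km (keep extra digits for the depth step; rounded: 20.4, -42.5).
Then from the S_03 sphere: z² = 105.13² − (x − 14.9)² − (y + 131.3)² with x = 20.398, y = -42.497, so z ≈ 56.001 ≈ 56.0 km.
Check against S_06 (with the unrounded solution): distance 58.98 ≈ 58.98 km. ✓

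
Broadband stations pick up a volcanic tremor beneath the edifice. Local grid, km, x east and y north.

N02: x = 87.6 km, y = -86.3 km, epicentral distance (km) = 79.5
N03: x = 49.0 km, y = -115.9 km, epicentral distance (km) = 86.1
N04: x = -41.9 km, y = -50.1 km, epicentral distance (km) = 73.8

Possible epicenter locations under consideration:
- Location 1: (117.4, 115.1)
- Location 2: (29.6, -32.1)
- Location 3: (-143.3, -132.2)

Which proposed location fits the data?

Location 2

For each candidate, compare |candidate − station| to the reported distance:
Location 1: residuals N02 124.1, N03 154.8, N04 155.7 → max 155.7 km
Location 2: residuals N02 0.1, N03 0.1, N04 0.1 → max 0.1 km
Location 3: residuals N02 155.9, N03 106.9, N04 56.7 → max 155.9 km
Only Location 2 has all residuals ≈ 0.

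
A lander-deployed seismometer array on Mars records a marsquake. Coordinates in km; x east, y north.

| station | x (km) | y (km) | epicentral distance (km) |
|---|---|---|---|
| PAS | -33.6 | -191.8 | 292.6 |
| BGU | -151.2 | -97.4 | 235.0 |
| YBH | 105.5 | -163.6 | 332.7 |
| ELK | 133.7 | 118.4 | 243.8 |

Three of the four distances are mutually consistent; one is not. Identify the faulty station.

BGU

Solve using three stations at a time. Using PAS, YBH, ELK (subtract circle equations pairwise → linear system) gives (x, y) ≈ (-108.7, 91.1).
Distances from that point to each station vs reported:
  PAS: calculated 292.7 vs reported 292.6 → residual 0.1 km
  BGU: calculated 193.2 vs reported 235.0 → residual 41.8 km
  YBH: calculated 332.8 vs reported 332.7 → residual 0.1 km
  ELK: calculated 243.9 vs reported 243.8 → residual 0.1 km
PAS, YBH, ELK are mutually consistent (residuals ≈ 0); BGU is off by 41.8 km.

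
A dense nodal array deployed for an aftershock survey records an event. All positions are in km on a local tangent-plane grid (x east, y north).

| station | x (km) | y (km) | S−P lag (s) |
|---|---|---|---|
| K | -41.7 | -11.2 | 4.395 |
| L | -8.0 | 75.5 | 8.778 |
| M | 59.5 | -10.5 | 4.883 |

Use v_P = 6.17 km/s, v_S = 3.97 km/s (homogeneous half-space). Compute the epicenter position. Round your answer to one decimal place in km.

x ≈ 6.2 km, y ≈ -21.2 km

Distance from S−P lag: d = Δt · v_P v_S / (v_P − v_S) = Δt · (6.17·3.97)/(6.17−3.97) ≈ 11.1340·Δt.
So d_K = 48.93, d_L = 97.73, d_M = 54.37 km.
Circle about each station: (x + 41.7)² + (y + 11.2)² = 48.93²; (x + 8.0)² + (y − 75.5)² = 97.73²; (x − 59.5)² + (y + 10.5)² = 54.37².
Subtracting pairs of circle equations eliminates x²+y² and gives linear equations (the radical axes):
67.4 x + 173.4 y = -3257.09
202.4 x + 1.4 y = 1224.22
Solving the 2×2 system: x ≈ 6.2, y ≈ -21.2 km.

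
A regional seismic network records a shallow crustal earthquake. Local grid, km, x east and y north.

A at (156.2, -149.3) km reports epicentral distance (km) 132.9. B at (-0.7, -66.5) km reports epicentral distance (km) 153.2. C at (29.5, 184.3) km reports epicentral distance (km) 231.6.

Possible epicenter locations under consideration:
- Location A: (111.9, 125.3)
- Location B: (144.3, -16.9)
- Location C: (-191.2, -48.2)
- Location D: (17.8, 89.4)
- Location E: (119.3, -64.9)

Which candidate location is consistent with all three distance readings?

Location B

For each candidate, compare |candidate − station| to the reported distance:
Location A: residuals A 145.3, B 69.2, C 130.3 → max 145.3 km
Location B: residuals A 0.0, B 0.0, C 0.0 → max 0.0 km
Location C: residuals A 228.9, B 38.2, C 89.0 → max 228.9 km
Location D: residuals A 143.0, B 3.8, C 136.0 → max 143.0 km
Location E: residuals A 40.8, B 33.2, C 33.3 → max 40.8 km
Only Location B has all residuals ≈ 0.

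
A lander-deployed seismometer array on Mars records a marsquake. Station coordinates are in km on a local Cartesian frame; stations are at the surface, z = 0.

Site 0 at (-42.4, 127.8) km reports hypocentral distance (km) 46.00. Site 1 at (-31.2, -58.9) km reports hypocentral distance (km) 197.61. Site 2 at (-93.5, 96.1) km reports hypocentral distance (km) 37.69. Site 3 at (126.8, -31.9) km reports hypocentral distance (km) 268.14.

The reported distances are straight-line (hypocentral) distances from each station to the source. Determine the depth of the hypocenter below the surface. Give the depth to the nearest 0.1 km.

z ≈ 13.8 km

Each station gives a sphere (x−x_i)² + (y−y_i)² + z² = d_i² (stations at z=0).
Subtracting the Site 0 sphere from Site 1 and Site 2: z² cancels, leaving linear equations in x and y:
22.4 x − 373.4 y = -50621.66
-102.2 x − 63.4 y = 542.32
Solving: x ≈ -86.199, y ≈ 130.398 km (keep extra digits for the depth step; rounded: -86.2, 130.4).
Then from the Site 0 sphere: z² = 46.00² − (x + 42.4)² − (y − 127.8)² with x = -86.199, y = 130.398, so z ≈ 13.817 ≈ 13.8 km.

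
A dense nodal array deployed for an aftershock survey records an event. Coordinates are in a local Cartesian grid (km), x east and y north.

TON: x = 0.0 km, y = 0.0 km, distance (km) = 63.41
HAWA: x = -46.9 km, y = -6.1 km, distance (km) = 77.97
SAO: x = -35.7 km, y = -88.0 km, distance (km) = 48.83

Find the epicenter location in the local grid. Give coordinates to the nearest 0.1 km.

x ≈ 6.3 km, y ≈ -63.1 km

Circle about each station: x² + y² = 63.41²; (x + 46.9)² + (y + 6.1)² = 77.97²; (x + 35.7)² + (y + 88.0)² = 48.83².
Subtracting the TON equation from the HAWA and SAO equations removes the quadratic terms:
-93.8 x − 12.2 y = 178.33
-71.4 x − 176.0 y = 10654.95
Solving the 2×2 system: x ≈ 6.3, y ≈ -63.1 km.
Check against TON (with the unrounded x, y): √(x²+y²) = 63.41 ≈ 63.41 km. ✓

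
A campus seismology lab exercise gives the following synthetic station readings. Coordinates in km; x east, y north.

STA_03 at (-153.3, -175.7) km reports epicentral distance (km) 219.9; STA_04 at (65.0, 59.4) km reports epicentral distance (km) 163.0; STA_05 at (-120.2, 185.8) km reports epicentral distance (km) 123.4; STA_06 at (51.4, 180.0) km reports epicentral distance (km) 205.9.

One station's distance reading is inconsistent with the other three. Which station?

Solve using three stations at a time. Using STA_03, STA_04, STA_06 (subtract circle equations pairwise → linear system) gives (x, y) ≈ (-96.4, 36.7).
Distances from that point to each station vs reported:
  STA_03: calculated 219.9 vs reported 219.9 → residual 0.0 km
  STA_04: calculated 162.9 vs reported 163.0 → residual 0.1 km
  STA_05: calculated 151.0 vs reported 123.4 → residual 27.6 km
  STA_06: calculated 205.9 vs reported 205.9 → residual 0.0 km
STA_03, STA_04, STA_06 are mutually consistent (residuals ≈ 0); STA_05 is off by 27.6 km.

STA_05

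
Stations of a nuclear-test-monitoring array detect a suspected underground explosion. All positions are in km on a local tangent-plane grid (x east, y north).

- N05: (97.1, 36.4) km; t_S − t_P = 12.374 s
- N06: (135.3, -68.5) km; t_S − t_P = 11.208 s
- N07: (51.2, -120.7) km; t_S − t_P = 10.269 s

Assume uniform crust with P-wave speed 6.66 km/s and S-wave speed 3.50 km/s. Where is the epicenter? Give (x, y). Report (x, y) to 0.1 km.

56.0 km east, -45.1 km north

Distance from S−P lag: d = Δt · v_P v_S / (v_P − v_S) = Δt · (6.66·3.50)/(6.66−3.50) ≈ 7.3766·Δt.
So d_N05 = 91.28, d_N06 = 82.68, d_N07 = 75.75 km.
Circle about each station: (x − 97.1)² + (y − 36.4)² = 91.28²; (x − 135.3)² + (y + 68.5)² = 82.68²; (x − 51.2)² + (y + 120.7)² = 75.75².
Subtracting the N05 equation from the N06 and N07 equations removes the quadratic terms:
76.4 x − 209.8 y = 13741.03
-91.8 x − 314.2 y = 9030.54
Solving the 2×2 system: x ≈ 56.0, y ≈ -45.1 km.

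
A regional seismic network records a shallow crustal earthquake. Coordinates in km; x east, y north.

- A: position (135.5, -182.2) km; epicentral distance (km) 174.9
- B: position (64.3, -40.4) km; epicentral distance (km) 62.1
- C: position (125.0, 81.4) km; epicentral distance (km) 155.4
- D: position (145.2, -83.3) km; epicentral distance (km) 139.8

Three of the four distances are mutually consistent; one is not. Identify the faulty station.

C

Solve using three stations at a time. Using A, B, D (subtract circle equations pairwise → linear system) gives (x, y) ≈ (6.8, -63.8).
Distances from that point to each station vs reported:
  A: calculated 174.9 vs reported 174.9 → residual 0.0 km
  B: calculated 62.1 vs reported 62.1 → residual 0.0 km
  C: calculated 187.3 vs reported 155.4 → residual 31.9 km
  D: calculated 139.8 vs reported 139.8 → residual 0.0 km
A, B, D are mutually consistent (residuals ≈ 0); C is off by 31.9 km.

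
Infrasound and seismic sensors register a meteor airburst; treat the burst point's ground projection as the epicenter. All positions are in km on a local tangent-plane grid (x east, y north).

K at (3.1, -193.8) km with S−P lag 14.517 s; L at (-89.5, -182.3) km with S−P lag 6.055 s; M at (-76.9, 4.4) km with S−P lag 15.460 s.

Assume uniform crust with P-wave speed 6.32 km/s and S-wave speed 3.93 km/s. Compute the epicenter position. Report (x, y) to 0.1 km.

(-139.2, -143.7)

Distance from S−P lag: d = Δt · v_P v_S / (v_P − v_S) = Δt · (6.32·3.93)/(6.32−3.93) ≈ 10.3923·Δt.
So d_K = 150.87, d_L = 62.93, d_M = 160.66 km.
Circle about each station: (x − 3.1)² + (y + 193.8)² = 150.87²; (x + 89.5)² + (y + 182.3)² = 62.93²; (x + 76.9)² + (y − 4.4)² = 160.66².
Subtracting the K equation from the L and M equations removes the quadratic terms:
-185.2 x + 23.0 y = 22477.06
-160.0 x + 396.4 y = -34684.96
Solving the 2×2 system: x ≈ -139.2, y ≈ -143.7 km.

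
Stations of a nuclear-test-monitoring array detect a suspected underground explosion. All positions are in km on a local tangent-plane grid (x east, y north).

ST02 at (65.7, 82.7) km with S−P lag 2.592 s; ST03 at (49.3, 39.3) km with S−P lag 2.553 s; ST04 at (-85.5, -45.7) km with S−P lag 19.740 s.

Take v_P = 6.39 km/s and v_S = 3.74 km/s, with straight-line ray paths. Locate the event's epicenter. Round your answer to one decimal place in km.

x ≈ 57.0 km, y ≈ 61.0 km

Distance from S−P lag: d = Δt · v_P v_S / (v_P − v_S) = Δt · (6.39·3.74)/(6.39−3.74) ≈ 9.0183·Δt.
So d_ST02 = 23.38, d_ST03 = 23.02, d_ST04 = 178.02 km.
Circle about each station: (x − 65.7)² + (y − 82.7)² = 23.38²; (x − 49.3)² + (y − 39.3)² = 23.02²; (x + 85.5)² + (y + 45.7)² = 178.02².
Subtracting pairs of circle equations eliminates x²+y² and gives linear equations (the radical axes):
-32.8 x − 86.8 y = -7164.10
-302.4 x − 256.8 y = -32901.54
Solving the 2×2 system: x ≈ 57.0, y ≈ 61.0 km.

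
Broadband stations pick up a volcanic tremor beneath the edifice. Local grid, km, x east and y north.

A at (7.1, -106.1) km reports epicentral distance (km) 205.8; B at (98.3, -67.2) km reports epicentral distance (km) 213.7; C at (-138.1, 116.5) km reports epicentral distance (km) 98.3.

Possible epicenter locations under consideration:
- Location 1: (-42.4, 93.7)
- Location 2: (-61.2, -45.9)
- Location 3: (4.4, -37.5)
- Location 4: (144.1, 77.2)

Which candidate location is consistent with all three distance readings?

For each candidate, compare |candidate − station| to the reported distance:
Location 1: residuals A 0.0, B 0.0, C 0.1 → max 0.1 km
Location 2: residuals A 114.8, B 52.8, C 81.4 → max 114.8 km
Location 3: residuals A 137.1, B 115.2, C 111.5 → max 137.1 km
Location 4: residuals A 23.0, B 62.2, C 186.6 → max 186.6 km
Only Location 1 has all residuals ≈ 0.

Location 1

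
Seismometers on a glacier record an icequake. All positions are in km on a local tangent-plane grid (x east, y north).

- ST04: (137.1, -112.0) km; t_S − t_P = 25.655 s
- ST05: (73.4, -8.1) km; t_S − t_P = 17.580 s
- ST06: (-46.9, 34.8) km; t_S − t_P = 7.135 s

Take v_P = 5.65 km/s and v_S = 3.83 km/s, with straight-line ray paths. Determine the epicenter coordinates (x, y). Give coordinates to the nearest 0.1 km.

(-131.7, 32.2)

Distance from S−P lag: d = Δt · v_P v_S / (v_P − v_S) = Δt · (5.65·3.83)/(5.65−3.83) ≈ 11.8898·Δt.
So d_ST04 = 305.03, d_ST05 = 209.02, d_ST06 = 84.83 km.
Circle about each station: (x − 137.1)² + (y + 112.0)² = 305.03²; (x − 73.4)² + (y + 8.1)² = 209.02²; (x + 46.9)² + (y − 34.8)² = 84.83².
Subtracting the ST04 equation from the ST05 and ST06 equations removes the quadratic terms:
-127.4 x + 207.8 y = 23466.70
-368.0 x + 293.6 y = 57917.41
Solving the 2×2 system: x ≈ -131.7, y ≈ 32.2 km.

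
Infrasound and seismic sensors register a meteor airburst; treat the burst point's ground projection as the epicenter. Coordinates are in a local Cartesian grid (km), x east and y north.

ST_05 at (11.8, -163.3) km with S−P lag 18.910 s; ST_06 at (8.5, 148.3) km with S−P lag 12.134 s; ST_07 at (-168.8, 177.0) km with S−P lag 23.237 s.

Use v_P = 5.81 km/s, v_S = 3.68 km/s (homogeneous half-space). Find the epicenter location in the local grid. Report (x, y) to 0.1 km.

x ≈ 9.4 km, y ≈ 26.5 km

Distance from S−P lag: d = Δt · v_P v_S / (v_P − v_S) = Δt · (5.81·3.68)/(5.81−3.68) ≈ 10.0379·Δt.
So d_ST_05 = 189.82, d_ST_06 = 121.80, d_ST_07 = 233.25 km.
Circle about each station: (x − 11.8)² + (y + 163.3)² = 189.82²; (x − 8.5)² + (y − 148.3)² = 121.80²; (x + 168.8)² + (y − 177.0)² = 233.25².
Subtracting the ST_05 equation from the ST_06 and ST_07 equations removes the quadratic terms:
-6.6 x + 623.2 y = 16455.40
-361.2 x + 680.6 y = 14642.38
Solving the 2×2 system: x ≈ 9.4, y ≈ 26.5 km.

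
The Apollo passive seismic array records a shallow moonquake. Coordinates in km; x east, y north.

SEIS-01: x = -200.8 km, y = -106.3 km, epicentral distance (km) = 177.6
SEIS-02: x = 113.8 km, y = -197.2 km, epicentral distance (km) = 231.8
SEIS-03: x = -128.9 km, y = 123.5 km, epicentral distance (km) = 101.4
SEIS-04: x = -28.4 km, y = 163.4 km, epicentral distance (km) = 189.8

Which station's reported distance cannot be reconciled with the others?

SEIS-03

Solve using three stations at a time. Using SEIS-01, SEIS-02, SEIS-04 (subtract circle equations pairwise → linear system) gives (x, y) ≈ (-42.4, -25.9).
Distances from that point to each station vs reported:
  SEIS-01: calculated 177.6 vs reported 177.6 → residual 0.0 km
  SEIS-02: calculated 231.8 vs reported 231.8 → residual 0.0 km
  SEIS-03: calculated 172.6 vs reported 101.4 → residual 71.2 km
  SEIS-04: calculated 189.8 vs reported 189.8 → residual 0.0 km
SEIS-01, SEIS-02, SEIS-04 are mutually consistent (residuals ≈ 0); SEIS-03 is off by 71.2 km.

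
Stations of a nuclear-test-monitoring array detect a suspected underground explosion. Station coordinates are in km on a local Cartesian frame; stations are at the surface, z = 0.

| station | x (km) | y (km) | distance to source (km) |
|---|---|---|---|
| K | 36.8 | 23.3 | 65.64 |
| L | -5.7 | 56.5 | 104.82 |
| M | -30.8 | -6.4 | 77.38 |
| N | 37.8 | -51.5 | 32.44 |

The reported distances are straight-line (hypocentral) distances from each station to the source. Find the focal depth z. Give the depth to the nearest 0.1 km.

28.3 km

Each station gives a sphere (x−x_i)² + (y−y_i)² + z² = d_i² (stations at z=0).
Subtracting the K sphere from L and M: z² cancels, leaving linear equations in x and y:
-85.0 x + 66.4 y = -5351.01
-135.2 x − 59.4 y = -2586.58
Solving: x ≈ 34.906, y ≈ -35.904 km (keep extra digits for the depth step; rounded: 34.9, -35.9).
Then from the K sphere: z² = 65.64² − (x − 36.8)² − (y − 23.3)² with x = 34.906, y = -35.904, so z ≈ 28.283 ≈ 28.3 km.
Check against N (with the unrounded solution): distance 32.43 ≈ 32.44 km. ✓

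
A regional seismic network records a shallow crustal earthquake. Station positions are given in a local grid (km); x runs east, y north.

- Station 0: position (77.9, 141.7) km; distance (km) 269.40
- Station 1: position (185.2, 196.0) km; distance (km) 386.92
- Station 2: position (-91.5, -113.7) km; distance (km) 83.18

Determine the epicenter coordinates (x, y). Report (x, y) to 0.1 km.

Circle about each station: (x − 77.9)² + (y − 141.7)² = 269.40²; (x − 185.2)² + (y − 196.0)² = 386.92²; (x + 91.5)² + (y + 113.7)² = 83.18².
Subtracting pairs of circle equations eliminates x²+y² and gives linear equations (the radical axes):
214.6 x + 108.6 y = -30562.99
-338.8 x − 510.8 y = 60810.09
Solving the 2×2 system: x ≈ -123.7, y ≈ -37.0 km.
Check against Station 0 (with the unrounded x, y): √((x − 77.9)²+(y − 141.7)²) = 269.40 ≈ 269.40 km. ✓

(-123.7, -37.0)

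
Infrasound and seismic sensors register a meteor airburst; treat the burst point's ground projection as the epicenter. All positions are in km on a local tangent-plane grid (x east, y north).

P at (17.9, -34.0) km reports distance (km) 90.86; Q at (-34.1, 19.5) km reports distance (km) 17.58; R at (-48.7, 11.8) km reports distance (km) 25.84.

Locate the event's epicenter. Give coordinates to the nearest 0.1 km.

-39.9 km east, 36.1 km north

Circle about each station: (x − 17.9)² + (y + 34.0)² = 90.86²; (x + 34.1)² + (y − 19.5)² = 17.58²; (x + 48.7)² + (y − 11.8)² = 25.84².
Subtracting the P equation from the Q and R equations removes the quadratic terms:
-104.0 x + 107.0 y = 8013.13
-133.2 x + 91.6 y = 8622.35
Solving the 2×2 system: x ≈ -39.9, y ≈ 36.1 km.
Check against P (with the unrounded x, y): √((x − 17.9)²+(y + 34.0)²) = 90.86 ≈ 90.86 km. ✓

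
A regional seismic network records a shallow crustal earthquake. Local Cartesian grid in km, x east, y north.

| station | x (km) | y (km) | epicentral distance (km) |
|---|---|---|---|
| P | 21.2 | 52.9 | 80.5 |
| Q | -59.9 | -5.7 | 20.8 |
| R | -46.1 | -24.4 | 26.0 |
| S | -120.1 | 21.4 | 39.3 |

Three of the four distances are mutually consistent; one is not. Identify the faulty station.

Solve using three stations at a time. Using P, Q, R (subtract circle equations pairwise → linear system) gives (x, y) ≈ (-40.2, 0.9).
Distances from that point to each station vs reported:
  P: calculated 80.5 vs reported 80.5 → residual 0.0 km
  Q: calculated 20.8 vs reported 20.8 → residual 0.0 km
  R: calculated 26.0 vs reported 26.0 → residual 0.0 km
  S: calculated 82.5 vs reported 39.3 → residual 43.2 km
P, Q, R are mutually consistent (residuals ≈ 0); S is off by 43.2 km.

S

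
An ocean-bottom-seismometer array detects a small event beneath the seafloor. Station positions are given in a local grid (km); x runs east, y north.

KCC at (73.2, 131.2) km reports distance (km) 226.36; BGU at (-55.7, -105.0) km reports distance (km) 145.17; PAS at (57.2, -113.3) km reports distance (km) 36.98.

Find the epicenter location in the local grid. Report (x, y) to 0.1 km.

Circle about each station: (x − 73.2)² + (y − 131.2)² = 226.36²; (x + 55.7)² + (y + 105.0)² = 145.17²; (x − 57.2)² + (y + 113.3)² = 36.98².
Subtracting pairs of circle equations eliminates x²+y² and gives linear equations (the radical axes):
-257.8 x − 472.4 y = 21720.33
-32.0 x − 489.0 y = 43408.38
Solving the 2×2 system: x ≈ 89.1, y ≈ -94.6 km.

89.1 km east, -94.6 km north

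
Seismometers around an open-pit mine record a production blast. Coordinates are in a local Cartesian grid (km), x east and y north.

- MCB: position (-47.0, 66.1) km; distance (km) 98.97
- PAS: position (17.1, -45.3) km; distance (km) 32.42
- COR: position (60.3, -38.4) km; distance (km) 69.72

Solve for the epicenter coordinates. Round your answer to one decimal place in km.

Circle about each station: (x + 47.0)² + (y − 66.1)² = 98.97²; (x − 17.1)² + (y + 45.3)² = 32.42²; (x − 60.3)² + (y + 38.4)² = 69.72².
Subtracting pairs of circle equations eliminates x²+y² and gives linear equations (the radical axes):
128.2 x − 222.8 y = 4510.29
214.6 x − 209.0 y = 3466.62
Solving the 2×2 system: x ≈ -8.1, y ≈ -24.9 km.

x ≈ -8.1 km, y ≈ -24.9 km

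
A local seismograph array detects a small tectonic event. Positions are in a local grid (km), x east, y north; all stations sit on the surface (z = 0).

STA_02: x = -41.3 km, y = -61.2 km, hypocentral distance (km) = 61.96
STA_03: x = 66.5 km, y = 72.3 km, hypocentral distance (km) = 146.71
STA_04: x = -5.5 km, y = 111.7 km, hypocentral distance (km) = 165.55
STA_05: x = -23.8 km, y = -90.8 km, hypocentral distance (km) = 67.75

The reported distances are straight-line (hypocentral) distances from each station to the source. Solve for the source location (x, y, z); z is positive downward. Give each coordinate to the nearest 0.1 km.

Each station gives a sphere (x−x_i)² + (y−y_i)² + z² = d_i² (stations at z=0).
Subtracting the STA_02 sphere from STA_03 and STA_04: z² cancels, leaving linear equations in x and y:
215.6 x + 267.0 y = -13486.37
71.6 x + 345.8 y = -16511.75
Solving: x ≈ -4.599, y ≈ -46.797 km (keep extra digits for the depth step; rounded: -4.6, -46.8).
Then from the STA_02 sphere: z² = 61.96² − (x + 41.3)² − (y + 61.2)² with x = -4.599, y = -46.797, so z ≈ 47.798 ≈ 47.8 km.
Check against STA_05 (with the unrounded solution): distance 67.75 ≈ 67.75 km. ✓

x ≈ -4.6 km, y ≈ -46.8 km, depth ≈ 47.8 km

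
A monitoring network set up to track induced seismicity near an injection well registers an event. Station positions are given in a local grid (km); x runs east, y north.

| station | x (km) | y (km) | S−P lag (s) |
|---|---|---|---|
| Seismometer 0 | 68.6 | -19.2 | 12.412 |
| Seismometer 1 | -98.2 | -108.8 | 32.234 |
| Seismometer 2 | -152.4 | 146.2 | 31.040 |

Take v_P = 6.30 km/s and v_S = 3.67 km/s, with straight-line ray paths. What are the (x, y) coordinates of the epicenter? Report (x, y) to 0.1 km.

(112.5, 80.7)

Distance from S−P lag: d = Δt · v_P v_S / (v_P − v_S) = Δt · (6.30·3.67)/(6.30−3.67) ≈ 8.7913·Δt.
So d_Seismometer 0 = 109.12, d_Seismometer 1 = 283.38, d_Seismometer 2 = 272.88 km.
Circle about each station: (x − 68.6)² + (y + 19.2)² = 109.12²; (x + 98.2)² + (y + 108.8)² = 283.38²; (x + 152.4)² + (y − 146.2)² = 272.88².
Subtracting pairs of circle equations eliminates x²+y² and gives linear equations (the radical axes):
-333.6 x − 179.2 y = -51990.97
-442.0 x + 330.8 y = -23030.72
Solving the 2×2 system: x ≈ 112.5, y ≈ 80.7 km.
Check against Seismometer 0 (with the unrounded x, y): √((x − 68.6)²+(y + 19.2)²) = 109.12 ≈ 109.12 km. ✓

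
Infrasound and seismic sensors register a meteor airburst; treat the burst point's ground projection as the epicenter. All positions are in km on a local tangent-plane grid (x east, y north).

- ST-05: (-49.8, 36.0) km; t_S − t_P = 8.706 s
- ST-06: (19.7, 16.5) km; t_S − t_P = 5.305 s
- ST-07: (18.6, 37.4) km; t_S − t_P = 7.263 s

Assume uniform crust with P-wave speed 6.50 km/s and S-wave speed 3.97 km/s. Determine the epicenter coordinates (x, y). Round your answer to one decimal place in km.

Distance from S−P lag: d = Δt · v_P v_S / (v_P − v_S) = Δt · (6.50·3.97)/(6.50−3.97) ≈ 10.1996·Δt.
So d_ST-05 = 88.80, d_ST-06 = 54.11, d_ST-07 = 74.08 km.
Circle about each station: (x + 49.8)² + (y − 36.0)² = 88.80²; (x − 19.7)² + (y − 16.5)² = 54.11²; (x − 18.6)² + (y − 37.4)² = 74.08².
Subtracting the ST-05 equation from the ST-06 and ST-07 equations removes the quadratic terms:
139.0 x − 39.0 y = 1841.85
136.8 x + 2.8 y = 366.27
Solving the 2×2 system: x ≈ 3.4, y ≈ -35.1 km.

x ≈ 3.4 km, y ≈ -35.1 km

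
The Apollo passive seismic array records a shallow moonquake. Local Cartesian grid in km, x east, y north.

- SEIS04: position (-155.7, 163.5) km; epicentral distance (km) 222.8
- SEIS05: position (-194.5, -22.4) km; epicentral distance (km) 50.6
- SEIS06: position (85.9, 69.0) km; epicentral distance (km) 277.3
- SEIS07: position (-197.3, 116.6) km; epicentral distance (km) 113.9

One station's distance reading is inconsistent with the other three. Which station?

SEIS07

Solve using three stations at a time. Using SEIS04, SEIS05, SEIS06 (subtract circle equations pairwise → linear system) gives (x, y) ≈ (-159.9, -59.2).
Distances from that point to each station vs reported:
  SEIS04: calculated 222.8 vs reported 222.8 → residual 0.0 km
  SEIS05: calculated 50.5 vs reported 50.6 → residual 0.1 km
  SEIS06: calculated 277.3 vs reported 277.3 → residual 0.0 km
  SEIS07: calculated 179.8 vs reported 113.9 → residual 65.9 km
SEIS04, SEIS05, SEIS06 are mutually consistent (residuals ≈ 0); SEIS07 is off by 65.9 km.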